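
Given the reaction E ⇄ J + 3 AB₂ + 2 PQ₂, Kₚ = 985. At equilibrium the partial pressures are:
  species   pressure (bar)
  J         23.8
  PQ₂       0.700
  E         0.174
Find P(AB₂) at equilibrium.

P(AB₂) = 2.45 bar

At equilibrium, Kₚ = P(J)·P(AB₂)³·P(PQ₂)² / P(E) = 985.
(23.8)·(P(AB₂))³·(0.700)² / (0.174) = 985
P(AB₂)³ = 14.7 ⇒ P(AB₂) = 2.45 bar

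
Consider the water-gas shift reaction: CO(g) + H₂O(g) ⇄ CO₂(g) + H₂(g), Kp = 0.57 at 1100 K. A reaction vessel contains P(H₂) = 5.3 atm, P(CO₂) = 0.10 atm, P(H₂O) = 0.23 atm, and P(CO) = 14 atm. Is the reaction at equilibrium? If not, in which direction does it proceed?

Qp = P(CO₂)·P(H₂) / (P(CO)·P(H₂O)) = (0.10)·(5.3) / ((14)·(0.23)) = 0.16
Qp = 0.16 < Kp = 0.57, so the forward reaction proceeds.

toward products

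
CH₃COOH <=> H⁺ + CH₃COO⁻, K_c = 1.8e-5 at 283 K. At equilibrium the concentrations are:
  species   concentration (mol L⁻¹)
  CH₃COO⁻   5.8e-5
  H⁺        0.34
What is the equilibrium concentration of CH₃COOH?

[CH₃COOH] = 1.1 mol L⁻¹

At equilibrium, K_c = [H⁺]·[CH₃COO⁻] / [CH₃COOH] = 1.8e-5.
(0.34)·(5.8e-5) / ([CH₃COOH]) = 1.8e-5
[CH₃COOH] = 1.10 = 1.1 mol L⁻¹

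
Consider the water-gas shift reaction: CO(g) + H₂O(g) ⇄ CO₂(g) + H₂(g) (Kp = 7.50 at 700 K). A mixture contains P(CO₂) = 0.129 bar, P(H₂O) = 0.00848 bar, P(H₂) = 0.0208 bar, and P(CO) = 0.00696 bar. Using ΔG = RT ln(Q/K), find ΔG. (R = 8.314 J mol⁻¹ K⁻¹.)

Qp = P(CO₂)·P(H₂) / (P(CO)·P(H₂O)) = (0.129)·(0.0208) / ((0.00696)·(0.00848)) = 45.5
ΔG = RT ln(Qp/Kp) = (8.314 J mol⁻¹ K⁻¹)(700 K) × ln(45.5/7.50)
   = (5.820 kJ/mol)(1.803) = 10.5 kJ/mol
ΔG > 0, so the forward reaction is non-spontaneous (proceeds in reverse).

ΔG = 10.5 kJ/mol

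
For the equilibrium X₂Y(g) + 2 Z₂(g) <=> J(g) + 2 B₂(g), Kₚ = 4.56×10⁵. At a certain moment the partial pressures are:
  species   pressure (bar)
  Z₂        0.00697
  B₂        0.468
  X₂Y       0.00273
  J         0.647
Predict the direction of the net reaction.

reverse (toward reactants)

Qₚ = P(J)·P(B₂)² / (P(X₂Y)·P(Z₂)²) = (0.647)·(0.468)² / ((0.00273)·(0.00697)²) = 1.07×10⁶
Qₚ = 1.07×10⁶ > Kₚ = 4.56×10⁵, so the reverse reaction proceeds.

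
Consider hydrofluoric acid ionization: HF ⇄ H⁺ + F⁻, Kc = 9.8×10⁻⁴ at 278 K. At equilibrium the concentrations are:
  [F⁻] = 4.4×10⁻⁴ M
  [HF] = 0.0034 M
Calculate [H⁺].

At equilibrium, Kc = [H⁺]·[F⁻] / [HF] = 9.8×10⁻⁴.
([H⁺])·(4.4×10⁻⁴) / (0.0034) = 9.8×10⁻⁴
[H⁺] = 0.00757 = 0.0076 M

[H⁺] = 0.0076 M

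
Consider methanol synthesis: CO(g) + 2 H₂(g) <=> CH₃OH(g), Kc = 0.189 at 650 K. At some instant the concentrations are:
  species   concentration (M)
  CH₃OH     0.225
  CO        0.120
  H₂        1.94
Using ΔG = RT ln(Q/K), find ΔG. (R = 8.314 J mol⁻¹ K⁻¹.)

Qc = [CH₃OH] / ([CO]·[H₂]²) = (0.225) / ((0.120)·(1.94)²) = 0.498
ΔG = RT ln(Qc/Kc) = (8.314 J mol⁻¹ K⁻¹)(650 K) × ln(0.498/0.189)
   = (5.404 kJ/mol)(0.9689) = 5.24 kJ/mol
ΔG > 0, so the forward reaction is non-spontaneous (proceeds in reverse).

ΔG = 5.24 kJ/mol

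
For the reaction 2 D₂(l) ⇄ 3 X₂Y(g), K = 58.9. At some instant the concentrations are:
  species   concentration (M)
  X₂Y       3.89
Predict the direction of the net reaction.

no net change (already at equilibrium)

(D₂ is a pure liquid — omitted from Q.)
Q = [X₂Y]³ = (3.89)³ = 58.9
Q = 58.9 = K, so the system is already at equilibrium.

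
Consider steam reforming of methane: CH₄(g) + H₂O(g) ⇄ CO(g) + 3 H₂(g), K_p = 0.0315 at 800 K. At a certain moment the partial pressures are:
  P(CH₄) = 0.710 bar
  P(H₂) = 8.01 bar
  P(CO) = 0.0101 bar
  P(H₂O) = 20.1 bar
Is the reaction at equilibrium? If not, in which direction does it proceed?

Q_p = P(CO)·P(H₂)³ / (P(CH₄)·P(H₂O)) = (0.0101)·(8.01)³ / ((0.710)·(20.1)) = 0.364
Q_p = 0.364 > K_p = 0.0315, so the reverse reaction proceeds.

in the reverse direction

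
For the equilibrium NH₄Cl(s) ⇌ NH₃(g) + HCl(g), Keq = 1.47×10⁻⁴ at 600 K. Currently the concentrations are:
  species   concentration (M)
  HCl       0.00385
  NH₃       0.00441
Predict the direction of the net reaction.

in the forward direction

(NH₄Cl is a pure solid — omitted from Q.)
Q = [NH₃]·[HCl] = (0.00441)·(0.00385) = 1.70×10⁻⁵
Q = 1.70×10⁻⁵ < Keq = 1.47×10⁻⁴, so the forward reaction proceeds.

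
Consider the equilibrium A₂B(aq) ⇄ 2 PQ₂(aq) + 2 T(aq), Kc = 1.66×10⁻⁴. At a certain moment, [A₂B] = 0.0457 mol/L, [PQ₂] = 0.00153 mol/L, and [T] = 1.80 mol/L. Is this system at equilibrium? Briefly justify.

yes, at equilibrium

Qc = [PQ₂]²·[T]² / [A₂B] = (0.00153)²·(1.80)² / (0.0457) = 1.66×10⁻⁴
Qc = 1.66×10⁻⁴ = Kc; the system is at equilibrium.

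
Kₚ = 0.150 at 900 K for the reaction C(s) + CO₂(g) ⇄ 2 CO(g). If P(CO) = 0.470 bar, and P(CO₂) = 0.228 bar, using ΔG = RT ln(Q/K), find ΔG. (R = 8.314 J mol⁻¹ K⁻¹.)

(C is a pure solid — omitted from Qₚ.)
Qₚ = P(CO)² / P(CO₂) = (0.470)² / (0.228) = 0.969
ΔG = RT ln(Qₚ/Kₚ) = (8.314 J mol⁻¹ K⁻¹)(900 K) × ln(0.969/0.150)
   = (7.483 kJ/mol)(1.866) = 14.0 kJ/mol
ΔG > 0, so the forward reaction is non-spontaneous (proceeds in reverse).

ΔG = 14.0 kJ/mol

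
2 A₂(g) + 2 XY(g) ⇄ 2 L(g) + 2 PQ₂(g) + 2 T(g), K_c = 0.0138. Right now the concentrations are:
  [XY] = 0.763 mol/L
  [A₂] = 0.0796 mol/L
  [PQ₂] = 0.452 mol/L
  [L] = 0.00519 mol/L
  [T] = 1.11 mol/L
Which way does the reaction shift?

Q_c = [L]²·[PQ₂]²·[T]² / ([A₂]²·[XY]²) = (0.00519)²·(0.452)²·(1.11)² / ((0.0796)²·(0.763)²) = 0.00184
Q_c = 0.00184 < K_c = 0.0138, so the forward reaction proceeds.

forward (toward products)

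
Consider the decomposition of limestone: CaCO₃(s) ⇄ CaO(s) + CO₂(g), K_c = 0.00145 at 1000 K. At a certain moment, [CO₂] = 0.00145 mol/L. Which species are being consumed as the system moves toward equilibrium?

(CaCO₃, CaO are pure solids — omitted from Q_c.)
Q_c = [CO₂] = 0.00145
Q_c = 0.00145 = K_c; the system is at equilibrium.

none (at equilibrium)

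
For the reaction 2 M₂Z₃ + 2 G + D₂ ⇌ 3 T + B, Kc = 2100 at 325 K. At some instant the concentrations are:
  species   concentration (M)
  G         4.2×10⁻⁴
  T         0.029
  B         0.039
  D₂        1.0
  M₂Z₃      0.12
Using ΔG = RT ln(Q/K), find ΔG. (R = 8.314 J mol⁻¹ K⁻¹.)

Qc = [T]³·[B] / ([M₂Z₃]²·[G]²·[D₂]) = (0.029)³·(0.039) / ((0.12)²·(4.2×10⁻⁴)²·(1.0)) = 374
ΔG = RT ln(Qc/Kc) = (8.314 J mol⁻¹ K⁻¹)(325 K) × ln(374/2100)
   = (2.702 kJ/mol)(-1.725) = -4.66 kJ/mol
ΔG < 0, so the forward reaction is spontaneous (proceeds forward).

ΔG = -4.66 kJ/mol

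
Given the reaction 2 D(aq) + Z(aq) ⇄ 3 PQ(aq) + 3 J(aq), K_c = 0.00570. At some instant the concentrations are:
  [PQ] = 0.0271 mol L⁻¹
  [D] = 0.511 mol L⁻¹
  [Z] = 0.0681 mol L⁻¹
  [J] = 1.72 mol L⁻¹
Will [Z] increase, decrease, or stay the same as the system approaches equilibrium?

stay the same

Q_c = [PQ]³·[J]³ / ([D]²·[Z]) = (0.0271)³·(1.72)³ / ((0.511)²·(0.0681)) = 0.00570
Q_c = 0.00570 = K_c; the system is at equilibrium.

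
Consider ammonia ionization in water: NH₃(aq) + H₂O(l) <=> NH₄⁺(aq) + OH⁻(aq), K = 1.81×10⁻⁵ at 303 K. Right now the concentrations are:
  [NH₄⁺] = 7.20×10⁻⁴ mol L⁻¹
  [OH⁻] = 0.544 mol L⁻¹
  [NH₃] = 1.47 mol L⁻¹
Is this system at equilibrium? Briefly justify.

(H₂O is a pure liquid — omitted from Q.)
Q = [NH₄⁺]·[OH⁻] / [NH₃] = (7.20×10⁻⁴)·(0.544) / (1.47) = 2.66×10⁻⁴
Q = 2.66×10⁻⁴ > K = 1.81×10⁻⁵: net reverse reaction.

no; Q > K, reaction proceeds in reverse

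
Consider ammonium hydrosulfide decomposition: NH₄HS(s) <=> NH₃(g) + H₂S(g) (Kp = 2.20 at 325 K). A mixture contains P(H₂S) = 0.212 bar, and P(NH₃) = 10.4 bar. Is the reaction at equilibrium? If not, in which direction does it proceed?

no net change (already at equilibrium)

(NH₄HS is a pure solid — omitted from Qp.)
Qp = P(NH₃)·P(H₂S) = (10.4)·(0.212) = 2.20
Qp = 2.20 = Kp, so the system is already at equilibrium.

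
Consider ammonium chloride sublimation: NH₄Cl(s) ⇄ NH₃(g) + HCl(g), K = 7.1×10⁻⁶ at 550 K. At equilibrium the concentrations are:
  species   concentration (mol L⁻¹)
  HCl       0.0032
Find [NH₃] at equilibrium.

[NH₃] = 0.0022 mol L⁻¹

(NH₄Cl is a pure solid — omitted from K.)
At equilibrium, K = [NH₃]·[HCl] = 7.1×10⁻⁶.
([NH₃])·(0.0032) = 7.1×10⁻⁶
[NH₃] = 0.00222 = 0.0022 mol L⁻¹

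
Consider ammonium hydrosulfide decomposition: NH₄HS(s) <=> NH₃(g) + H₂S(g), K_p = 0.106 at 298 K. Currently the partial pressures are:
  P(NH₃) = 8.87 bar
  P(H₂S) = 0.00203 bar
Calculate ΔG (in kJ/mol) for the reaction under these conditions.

ΔG = -4.39 kJ/mol

(NH₄HS is a pure solid — omitted from Q_p.)
Q_p = P(NH₃)·P(H₂S) = (8.87)·(0.00203) = 0.0180
ΔG = RT ln(Q_p/K_p) = (8.314 J mol⁻¹ K⁻¹)(298 K) × ln(0.0180/0.106)
   = (2.478 kJ/mol)(-1.773) = -4.39 kJ/mol
ΔG < 0, so the forward reaction is spontaneous (proceeds forward).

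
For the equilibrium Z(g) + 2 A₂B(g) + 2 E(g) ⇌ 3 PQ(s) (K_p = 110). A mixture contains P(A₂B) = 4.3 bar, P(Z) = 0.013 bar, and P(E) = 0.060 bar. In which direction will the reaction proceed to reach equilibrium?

toward reactants

(PQ is a pure solid — omitted from Q_p.)
Q_p = 1 / (P(Z)·P(A₂B)²·P(E)²) = 1 / ((0.013)·(4.3)²·(0.060)²) = 1200
Q_p = 1200 > K_p = 110, so the reverse reaction proceeds.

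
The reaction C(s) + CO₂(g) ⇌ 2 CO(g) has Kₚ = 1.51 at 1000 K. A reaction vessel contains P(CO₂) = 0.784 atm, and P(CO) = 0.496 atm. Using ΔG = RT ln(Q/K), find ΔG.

(C is a pure solid — omitted from Qₚ.)
Qₚ = P(CO)² / P(CO₂) = (0.496)² / (0.784) = 0.314
ΔG = RT ln(Qₚ/Kₚ) = (8.314 J mol⁻¹ K⁻¹)(1000 K) × ln(0.314/1.51)
   = (8.314 kJ/mol)(-1.570) = -13.1 kJ/mol
ΔG < 0, so the forward reaction is spontaneous (proceeds forward).

ΔG = -13.1 kJ/mol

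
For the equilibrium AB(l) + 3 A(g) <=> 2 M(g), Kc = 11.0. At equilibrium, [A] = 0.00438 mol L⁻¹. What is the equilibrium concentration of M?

[M] = 9.61×10⁻⁴ mol L⁻¹

(AB is a pure liquid — omitted from Kc.)
At equilibrium, Kc = [M]² / [A]³ = 11.0.
([M])² / (0.00438)³ = 11.0
[M]² = 9.24×10⁻⁷ ⇒ [M] = 9.61×10⁻⁴ mol L⁻¹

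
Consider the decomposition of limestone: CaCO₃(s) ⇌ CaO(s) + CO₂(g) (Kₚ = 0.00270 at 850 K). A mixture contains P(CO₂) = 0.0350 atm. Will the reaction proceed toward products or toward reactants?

(CaCO₃, CaO are pure solids — omitted from Qₚ.)
Qₚ = P(CO₂) = 0.0350
Qₚ = 0.0350 > Kₚ = 0.00270, so the reverse reaction proceeds.

reverse (toward reactants)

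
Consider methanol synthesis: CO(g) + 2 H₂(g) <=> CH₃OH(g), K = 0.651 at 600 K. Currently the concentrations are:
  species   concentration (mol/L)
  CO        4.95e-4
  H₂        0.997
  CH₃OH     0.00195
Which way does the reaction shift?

Q = [CH₃OH] / ([CO]·[H₂]²) = (0.00195) / ((4.95e-4)·(0.997)²) = 3.96
Q = 3.96 > K = 0.651, so the reverse reaction proceeds.

in the reverse direction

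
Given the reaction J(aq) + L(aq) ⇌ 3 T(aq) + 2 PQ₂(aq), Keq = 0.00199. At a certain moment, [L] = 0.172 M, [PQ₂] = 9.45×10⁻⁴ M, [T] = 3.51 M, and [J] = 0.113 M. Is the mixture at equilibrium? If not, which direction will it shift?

Q = [T]³·[PQ₂]² / ([J]·[L]) = (3.51)³·(9.45×10⁻⁴)² / ((0.113)·(0.172)) = 0.00199
Q = 0.00199 = Keq; the system is at equilibrium.

yes, at equilibrium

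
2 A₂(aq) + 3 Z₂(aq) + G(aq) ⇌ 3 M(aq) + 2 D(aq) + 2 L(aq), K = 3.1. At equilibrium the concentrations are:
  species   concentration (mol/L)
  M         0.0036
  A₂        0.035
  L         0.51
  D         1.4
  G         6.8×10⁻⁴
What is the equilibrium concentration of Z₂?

[Z₂] = 0.21 mol/L

At equilibrium, K = [M]³·[D]²·[L]² / ([A₂]²·[Z₂]³·[G]) = 3.1.
(0.0036)³·(1.4)²·(0.51)² / ((0.035)²·([Z₂])³·(6.8×10⁻⁴)) = 3.1
[Z₂]³ = 0.00921 ⇒ [Z₂] = 0.21 mol/L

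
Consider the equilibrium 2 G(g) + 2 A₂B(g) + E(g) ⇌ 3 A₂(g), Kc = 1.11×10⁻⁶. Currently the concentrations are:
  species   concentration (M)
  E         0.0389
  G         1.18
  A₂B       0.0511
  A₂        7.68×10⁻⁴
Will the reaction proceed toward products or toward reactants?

Qc = [A₂]³ / ([G]²·[A₂B]²·[E]) = (7.68×10⁻⁴)³ / ((1.18)²·(0.0511)²·(0.0389)) = 3.20×10⁻⁶
Qc = 3.20×10⁻⁶ > Kc = 1.11×10⁻⁶, so the reverse reaction proceeds.

to the left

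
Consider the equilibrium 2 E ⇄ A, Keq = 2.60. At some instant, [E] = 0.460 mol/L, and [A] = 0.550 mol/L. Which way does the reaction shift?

neither direction; the system is at equilibrium

Q = [A] / [E]² = (0.550) / (0.460)² = 2.60
Q = 2.60 = Keq, so the system is already at equilibrium.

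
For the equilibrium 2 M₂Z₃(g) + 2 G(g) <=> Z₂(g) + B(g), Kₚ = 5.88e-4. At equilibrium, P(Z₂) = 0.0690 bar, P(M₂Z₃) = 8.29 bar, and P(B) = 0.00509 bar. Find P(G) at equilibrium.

At equilibrium, Kₚ = P(Z₂)·P(B) / (P(M₂Z₃)²·P(G)²) = 5.88e-4.
(0.0690)·(0.00509) / ((8.29)²·(P(G))²) = 5.88e-4
P(G)² = 0.00869 ⇒ P(G) = 0.0932 bar

P(G) = 0.0932 bar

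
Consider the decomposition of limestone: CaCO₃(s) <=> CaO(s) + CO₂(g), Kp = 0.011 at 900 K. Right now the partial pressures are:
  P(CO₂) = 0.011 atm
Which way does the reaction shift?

(CaCO₃, CaO are pure solids — omitted from Qp.)
Qp = P(CO₂) = 0.011
Qp = 0.011 = Kp, so the system is already at equilibrium.

no net change (already at equilibrium)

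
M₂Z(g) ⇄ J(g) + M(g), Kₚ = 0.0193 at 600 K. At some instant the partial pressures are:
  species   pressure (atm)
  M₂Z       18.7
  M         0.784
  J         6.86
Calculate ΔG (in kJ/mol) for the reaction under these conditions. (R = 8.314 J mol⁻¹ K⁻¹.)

Qₚ = P(J)·P(M) / P(M₂Z) = (6.86)·(0.784) / (18.7) = 0.288
ΔG = RT ln(Qₚ/Kₚ) = (8.314 J mol⁻¹ K⁻¹)(600 K) × ln(0.288/0.0193)
   = (4.988 kJ/mol)(2.703) = 13.5 kJ/mol
ΔG > 0, so the forward reaction is non-spontaneous (proceeds in reverse).

ΔG = 13.5 kJ/mol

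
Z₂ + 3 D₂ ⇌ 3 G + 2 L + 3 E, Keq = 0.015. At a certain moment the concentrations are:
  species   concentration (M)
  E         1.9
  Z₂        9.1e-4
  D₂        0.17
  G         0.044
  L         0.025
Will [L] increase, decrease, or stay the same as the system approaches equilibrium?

decrease

Q = [G]³·[L]²·[E]³ / ([Z₂]·[D₂]³) = (0.044)³·(0.025)²·(1.9)³ / ((9.1e-4)·(0.17)³) = 0.082
Q = 0.082 > Keq = 0.015: net reverse reaction.
L is a product, so it decreases.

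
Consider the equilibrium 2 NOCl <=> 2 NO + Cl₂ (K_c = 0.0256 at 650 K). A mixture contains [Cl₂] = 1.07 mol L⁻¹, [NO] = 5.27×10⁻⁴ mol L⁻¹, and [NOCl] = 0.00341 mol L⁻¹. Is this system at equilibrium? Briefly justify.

Q_c = [NO]²·[Cl₂] / [NOCl]² = (5.27×10⁻⁴)²·(1.07) / (0.00341)² = 0.0256
Q_c = 0.0256 = K_c; the system is at equilibrium.

yes, at equilibrium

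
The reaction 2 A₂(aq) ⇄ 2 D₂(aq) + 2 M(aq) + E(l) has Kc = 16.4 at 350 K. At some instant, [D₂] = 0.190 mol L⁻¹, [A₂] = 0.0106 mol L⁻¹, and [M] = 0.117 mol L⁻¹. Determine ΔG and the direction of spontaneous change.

ΔG = -3.83 kJ/mol; the forward reaction is spontaneous

(E is a pure liquid — omitted from Qc.)
Qc = [D₂]²·[M]² / [A₂]² = (0.190)²·(0.117)² / (0.0106)² = 4.40
ΔG = RT ln(Qc/Kc) = (8.314 J mol⁻¹ K⁻¹)(350 K) × ln(4.40/16.4)
   = (2.910 kJ/mol)(-1.316) = -3.83 kJ/mol
ΔG < 0, so the forward reaction is spontaneous (proceeds forward).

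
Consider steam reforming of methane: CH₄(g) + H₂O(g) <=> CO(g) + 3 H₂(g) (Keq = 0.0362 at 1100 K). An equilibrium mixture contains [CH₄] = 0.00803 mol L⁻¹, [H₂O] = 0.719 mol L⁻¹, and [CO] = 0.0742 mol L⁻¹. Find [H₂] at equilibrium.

[H₂] = 0.141 mol L⁻¹

At equilibrium, Keq = [CO]·[H₂]³ / ([CH₄]·[H₂O]) = 0.0362.
(0.0742)·([H₂])³ / ((0.00803)·(0.719)) = 0.0362
[H₂]³ = 0.00282 ⇒ [H₂] = 0.141 mol L⁻¹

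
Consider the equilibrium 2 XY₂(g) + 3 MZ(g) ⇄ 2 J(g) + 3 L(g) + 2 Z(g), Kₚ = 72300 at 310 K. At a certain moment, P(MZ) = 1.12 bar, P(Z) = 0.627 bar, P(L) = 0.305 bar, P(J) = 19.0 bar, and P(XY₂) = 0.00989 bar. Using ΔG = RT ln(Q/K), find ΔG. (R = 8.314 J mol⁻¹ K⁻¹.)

ΔG = -2.33 kJ/mol

Qₚ = P(J)²·P(L)³·P(Z)² / (P(XY₂)²·P(MZ)³) = (19.0)²·(0.305)³·(0.627)² / ((0.00989)²·(1.12)³) = 29300
ΔG = RT ln(Qₚ/Kₚ) = (8.314 J mol⁻¹ K⁻¹)(310 K) × ln(29300/72300)
   = (2.577 kJ/mol)(-0.9032) = -2.33 kJ/mol
ΔG < 0, so the forward reaction is spontaneous (proceeds forward).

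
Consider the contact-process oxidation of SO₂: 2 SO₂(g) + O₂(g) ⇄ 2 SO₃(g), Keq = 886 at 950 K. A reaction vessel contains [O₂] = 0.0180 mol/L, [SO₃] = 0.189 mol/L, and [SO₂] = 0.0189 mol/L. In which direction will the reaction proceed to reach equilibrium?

Q = [SO₃]² / ([SO₂]²·[O₂]) = (0.189)² / ((0.0189)²·(0.0180)) = 5560
Q = 5560 > Keq = 886, so the reverse reaction proceeds.

to the left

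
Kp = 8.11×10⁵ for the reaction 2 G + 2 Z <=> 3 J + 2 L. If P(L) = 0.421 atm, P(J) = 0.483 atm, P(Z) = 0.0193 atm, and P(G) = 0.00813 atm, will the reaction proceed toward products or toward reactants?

Qp = P(J)³·P(L)² / (P(G)²·P(Z)²) = (0.483)³·(0.421)² / ((0.00813)²·(0.0193)²) = 8.11×10⁵
Qp = 8.11×10⁵ = Kp, so the system is already at equilibrium.

no net change (already at equilibrium)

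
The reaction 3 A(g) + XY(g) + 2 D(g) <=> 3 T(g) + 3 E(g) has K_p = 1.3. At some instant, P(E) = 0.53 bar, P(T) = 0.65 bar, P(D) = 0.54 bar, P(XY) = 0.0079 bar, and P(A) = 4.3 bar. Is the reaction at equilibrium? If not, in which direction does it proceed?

to the right

Q_p = P(T)³·P(E)³ / (P(A)³·P(XY)·P(D)²) = (0.65)³·(0.53)³ / ((4.3)³·(0.0079)·(0.54)²) = 0.22
Q_p = 0.22 < K_p = 1.3, so the forward reaction proceeds.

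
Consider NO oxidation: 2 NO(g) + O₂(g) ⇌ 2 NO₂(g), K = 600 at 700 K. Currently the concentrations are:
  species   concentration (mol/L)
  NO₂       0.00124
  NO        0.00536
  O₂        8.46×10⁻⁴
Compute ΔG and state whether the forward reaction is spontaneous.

Q = [NO₂]² / ([NO]²·[O₂]) = (0.00124)² / ((0.00536)²·(8.46×10⁻⁴)) = 63.3
ΔG = RT ln(Q/K) = (8.314 J mol⁻¹ K⁻¹)(700 K) × ln(63.3/600)
   = (5.820 kJ/mol)(-2.249) = -13.1 kJ/mol
ΔG < 0, so the forward reaction is spontaneous (proceeds forward).

ΔG = -13.1 kJ/mol; the forward reaction is spontaneous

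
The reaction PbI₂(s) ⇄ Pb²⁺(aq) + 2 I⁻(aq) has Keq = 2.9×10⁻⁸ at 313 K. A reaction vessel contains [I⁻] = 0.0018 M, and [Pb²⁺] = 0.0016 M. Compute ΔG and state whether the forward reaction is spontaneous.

ΔG = -4.48 kJ/mol; the forward reaction is spontaneous

(PbI₂ is a pure solid — omitted from Q.)
Q = [Pb²⁺]·[I⁻]² = (0.0016)·(0.0018)² = 5.18×10⁻⁹
ΔG = RT ln(Q/Keq) = (8.314 J mol⁻¹ K⁻¹)(313 K) × ln(5.18×10⁻⁹/2.9×10⁻⁸)
   = (2.602 kJ/mol)(-1.722) = -4.48 kJ/mol
ΔG < 0, so the forward reaction is spontaneous (proceeds forward).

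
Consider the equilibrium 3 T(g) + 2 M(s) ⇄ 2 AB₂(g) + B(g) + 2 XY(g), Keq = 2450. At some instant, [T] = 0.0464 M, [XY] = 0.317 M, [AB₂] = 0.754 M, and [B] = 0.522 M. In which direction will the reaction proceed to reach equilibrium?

(M is a pure solid — omitted from Q.)
Q = [AB₂]²·[B]·[XY]² / [T]³ = (0.754)²·(0.522)·(0.317)² / (0.0464)³ = 299
Q = 299 < Keq = 2450, so the forward reaction proceeds.

toward products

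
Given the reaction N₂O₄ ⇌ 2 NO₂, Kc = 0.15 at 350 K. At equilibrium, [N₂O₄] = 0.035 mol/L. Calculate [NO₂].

At equilibrium, Kc = [NO₂]² / [N₂O₄] = 0.15.
([NO₂])² / (0.035) = 0.15
[NO₂]² = 0.00525 ⇒ [NO₂] = 0.072 mol/L

[NO₂] = 0.072 mol/L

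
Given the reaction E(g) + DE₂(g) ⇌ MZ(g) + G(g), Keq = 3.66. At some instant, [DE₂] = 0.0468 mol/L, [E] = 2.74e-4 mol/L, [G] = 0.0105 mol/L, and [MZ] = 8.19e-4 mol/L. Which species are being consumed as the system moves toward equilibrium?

E, DE₂ (reactants)

Q = [MZ]·[G] / ([E]·[DE₂]) = (8.19e-4)·(0.0105) / ((2.74e-4)·(0.0468)) = 0.671
Q = 0.671 < Keq = 3.66: net forward reaction.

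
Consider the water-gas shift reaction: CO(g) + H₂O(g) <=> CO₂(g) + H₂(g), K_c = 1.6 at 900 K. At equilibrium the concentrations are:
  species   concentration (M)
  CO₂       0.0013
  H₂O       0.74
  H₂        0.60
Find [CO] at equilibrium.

[CO] = 6.6e-4 M

At equilibrium, K_c = [CO₂]·[H₂] / ([CO]·[H₂O]) = 1.6.
(0.0013)·(0.60) / (([CO])·(0.74)) = 1.6
[CO] = 6.59e-4 = 6.6e-4 M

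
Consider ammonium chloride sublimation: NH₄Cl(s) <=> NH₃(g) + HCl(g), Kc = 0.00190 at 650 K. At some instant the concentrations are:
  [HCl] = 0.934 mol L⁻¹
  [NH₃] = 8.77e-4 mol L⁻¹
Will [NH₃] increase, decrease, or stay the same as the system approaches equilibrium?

increase

(NH₄Cl is a pure solid — omitted from Qc.)
Qc = [NH₃]·[HCl] = (8.77e-4)·(0.934) = 8.19e-4
Qc = 8.19e-4 < Kc = 0.00190: net forward reaction.
NH₃ is a product, so it increases.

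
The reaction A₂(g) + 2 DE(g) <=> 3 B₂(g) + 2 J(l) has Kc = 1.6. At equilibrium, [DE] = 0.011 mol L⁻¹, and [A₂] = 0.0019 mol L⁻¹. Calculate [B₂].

(J is a pure liquid — omitted from Kc.)
At equilibrium, Kc = [B₂]³ / ([A₂]·[DE]²) = 1.6.
([B₂])³ / ((0.0019)·(0.011)²) = 1.6
[B₂]³ = 3.68×10⁻⁷ ⇒ [B₂] = 0.0072 mol L⁻¹

[B₂] = 0.0072 mol L⁻¹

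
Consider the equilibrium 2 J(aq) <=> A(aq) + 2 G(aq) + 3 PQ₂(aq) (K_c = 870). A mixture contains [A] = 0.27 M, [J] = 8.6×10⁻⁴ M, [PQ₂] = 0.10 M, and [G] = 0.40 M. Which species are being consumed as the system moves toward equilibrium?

Q_c = [A]·[G]²·[PQ₂]³ / [J]² = (0.27)·(0.40)²·(0.10)³ / (8.6×10⁻⁴)² = 58
Q_c = 58 < K_c = 870: net forward reaction.

J (reactants)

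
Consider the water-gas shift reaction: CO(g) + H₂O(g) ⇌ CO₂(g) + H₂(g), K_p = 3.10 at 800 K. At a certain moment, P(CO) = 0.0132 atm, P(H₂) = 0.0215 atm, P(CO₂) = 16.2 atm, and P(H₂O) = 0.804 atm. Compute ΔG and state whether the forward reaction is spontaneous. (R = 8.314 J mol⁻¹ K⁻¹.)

ΔG = 15.7 kJ/mol; the forward reaction is non-spontaneous

Q_p = P(CO₂)·P(H₂) / (P(CO)·P(H₂O)) = (16.2)·(0.0215) / ((0.0132)·(0.804)) = 32.8
ΔG = RT ln(Q_p/K_p) = (8.314 J mol⁻¹ K⁻¹)(800 K) × ln(32.8/3.10)
   = (6.651 kJ/mol)(2.359) = 15.7 kJ/mol
ΔG > 0, so the forward reaction is non-spontaneous (proceeds in reverse).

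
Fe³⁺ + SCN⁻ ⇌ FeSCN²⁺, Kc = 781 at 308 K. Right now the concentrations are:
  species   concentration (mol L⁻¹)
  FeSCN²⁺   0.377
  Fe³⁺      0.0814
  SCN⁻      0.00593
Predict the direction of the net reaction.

at equilibrium

Qc = [FeSCN²⁺] / ([Fe³⁺]·[SCN⁻]) = (0.377) / ((0.0814)·(0.00593)) = 781
Qc = 781 = Kc, so the system is already at equilibrium.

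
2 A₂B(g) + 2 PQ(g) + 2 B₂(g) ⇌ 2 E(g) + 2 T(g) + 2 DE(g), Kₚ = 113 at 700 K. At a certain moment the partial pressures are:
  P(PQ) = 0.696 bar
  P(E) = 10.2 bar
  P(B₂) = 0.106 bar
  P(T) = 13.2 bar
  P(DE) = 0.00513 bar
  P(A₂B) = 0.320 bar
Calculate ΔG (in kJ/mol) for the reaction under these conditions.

Qₚ = P(E)²·P(T)²·P(DE)² / (P(A₂B)²·P(PQ)²·P(B₂)²) = (10.2)²·(13.2)²·(0.00513)² / ((0.320)²·(0.696)²·(0.106)²) = 856
ΔG = RT ln(Qₚ/Kₚ) = (8.314 J mol⁻¹ K⁻¹)(700 K) × ln(856/113)
   = (5.820 kJ/mol)(2.025) = 11.8 kJ/mol
ΔG > 0, so the forward reaction is non-spontaneous (proceeds in reverse).

ΔG = 11.8 kJ/mol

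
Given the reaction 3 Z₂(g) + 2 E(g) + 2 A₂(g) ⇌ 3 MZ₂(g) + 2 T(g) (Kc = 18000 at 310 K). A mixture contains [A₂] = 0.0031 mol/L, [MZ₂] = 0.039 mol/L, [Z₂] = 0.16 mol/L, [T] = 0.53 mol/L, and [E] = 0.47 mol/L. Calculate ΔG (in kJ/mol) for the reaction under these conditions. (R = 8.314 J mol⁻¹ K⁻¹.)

ΔG = -5.77 kJ/mol

Qc = [MZ₂]³·[T]² / ([Z₂]³·[E]²·[A₂]²) = (0.039)³·(0.53)² / ((0.16)³·(0.47)²·(0.0031)²) = 1920
ΔG = RT ln(Qc/Kc) = (8.314 J mol⁻¹ K⁻¹)(310 K) × ln(1920/18000)
   = (2.577 kJ/mol)(-2.238) = -5.77 kJ/mol
ΔG < 0, so the forward reaction is spontaneous (proceeds forward).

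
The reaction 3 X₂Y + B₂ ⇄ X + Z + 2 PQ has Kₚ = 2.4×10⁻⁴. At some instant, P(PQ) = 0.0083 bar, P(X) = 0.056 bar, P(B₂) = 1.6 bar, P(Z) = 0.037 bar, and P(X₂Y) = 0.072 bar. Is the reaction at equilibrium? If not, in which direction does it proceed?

neither direction; the system is at equilibrium

Qₚ = P(X)·P(Z)·P(PQ)² / (P(X₂Y)³·P(B₂)) = (0.056)·(0.037)·(0.0083)² / ((0.072)³·(1.6)) = 2.4×10⁻⁴
Qₚ = 2.4×10⁻⁴ = Kₚ, so the system is already at equilibrium.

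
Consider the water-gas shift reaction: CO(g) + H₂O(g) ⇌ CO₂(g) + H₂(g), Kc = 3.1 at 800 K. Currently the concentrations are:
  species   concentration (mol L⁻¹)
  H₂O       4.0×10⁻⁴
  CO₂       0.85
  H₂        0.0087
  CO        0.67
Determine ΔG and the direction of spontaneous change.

ΔG = 14.5 kJ/mol; the forward reaction is non-spontaneous

Qc = [CO₂]·[H₂] / ([CO]·[H₂O]) = (0.85)·(0.0087) / ((0.67)·(4.0×10⁻⁴)) = 27.6
ΔG = RT ln(Qc/Kc) = (8.314 J mol⁻¹ K⁻¹)(800 K) × ln(27.6/3.1)
   = (6.651 kJ/mol)(2.186) = 14.5 kJ/mol
ΔG > 0, so the forward reaction is non-spontaneous (proceeds in reverse).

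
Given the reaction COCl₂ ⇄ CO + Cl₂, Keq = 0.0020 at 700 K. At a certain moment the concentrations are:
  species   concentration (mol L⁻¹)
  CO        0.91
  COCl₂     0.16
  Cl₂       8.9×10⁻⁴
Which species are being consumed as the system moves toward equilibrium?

Q = [CO]·[Cl₂] / [COCl₂] = (0.91)·(8.9×10⁻⁴) / (0.16) = 0.0051
Q = 0.0051 > Keq = 0.0020: net reverse reaction.

CO, Cl₂ (products)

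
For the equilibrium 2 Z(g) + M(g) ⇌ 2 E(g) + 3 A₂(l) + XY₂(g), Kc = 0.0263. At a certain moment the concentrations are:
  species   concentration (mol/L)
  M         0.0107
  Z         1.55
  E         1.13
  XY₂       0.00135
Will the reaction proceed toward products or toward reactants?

(A₂ is a pure liquid — omitted from Qc.)
Qc = [E]²·[XY₂] / ([Z]²·[M]) = (1.13)²·(0.00135) / ((1.55)²·(0.0107)) = 0.0671
Qc = 0.0671 > Kc = 0.0263, so the reverse reaction proceeds.

reverse (toward reactants)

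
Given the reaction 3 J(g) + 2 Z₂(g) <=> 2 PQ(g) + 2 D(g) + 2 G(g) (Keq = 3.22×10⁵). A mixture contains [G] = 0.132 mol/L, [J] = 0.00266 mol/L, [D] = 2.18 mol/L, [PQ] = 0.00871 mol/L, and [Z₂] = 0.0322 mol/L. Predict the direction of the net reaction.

neither direction; the system is at equilibrium

Q = [PQ]²·[D]²·[G]² / ([J]³·[Z₂]²) = (0.00871)²·(2.18)²·(0.132)² / ((0.00266)³·(0.0322)²) = 3.22×10⁵
Q = 3.22×10⁵ = Keq, so the system is already at equilibrium.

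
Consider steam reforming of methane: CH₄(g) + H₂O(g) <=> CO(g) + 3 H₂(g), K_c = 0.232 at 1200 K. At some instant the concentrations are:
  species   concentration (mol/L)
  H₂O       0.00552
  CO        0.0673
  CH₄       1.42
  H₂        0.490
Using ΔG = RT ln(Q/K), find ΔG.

ΔG = 14.7 kJ/mol

Q_c = [CO]·[H₂]³ / ([CH₄]·[H₂O]) = (0.0673)·(0.490)³ / ((1.42)·(0.00552)) = 1.01
ΔG = RT ln(Q_c/K_c) = (8.314 J mol⁻¹ K⁻¹)(1200 K) × ln(1.01/0.232)
   = (9.977 kJ/mol)(1.471) = 14.7 kJ/mol
ΔG > 0, so the forward reaction is non-spontaneous (proceeds in reverse).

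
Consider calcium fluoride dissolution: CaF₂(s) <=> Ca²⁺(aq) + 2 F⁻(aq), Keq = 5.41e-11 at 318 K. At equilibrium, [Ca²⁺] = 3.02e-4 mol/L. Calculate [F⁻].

[F⁻] = 4.23e-4 mol/L

(CaF₂ is a pure solid — omitted from Keq.)
At equilibrium, Keq = [Ca²⁺]·[F⁻]² = 5.41e-11.
(3.02e-4)·([F⁻])² = 5.41e-11
[F⁻]² = 1.79e-7 ⇒ [F⁻] = 4.23e-4 mol/L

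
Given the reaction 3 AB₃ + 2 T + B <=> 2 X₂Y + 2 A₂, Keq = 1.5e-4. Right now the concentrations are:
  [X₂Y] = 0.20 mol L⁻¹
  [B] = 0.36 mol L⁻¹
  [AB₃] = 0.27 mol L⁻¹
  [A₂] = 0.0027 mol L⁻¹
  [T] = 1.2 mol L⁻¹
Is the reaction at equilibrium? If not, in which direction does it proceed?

to the right

Q = [X₂Y]²·[A₂]² / ([AB₃]³·[T]²·[B]) = (0.20)²·(0.0027)² / ((0.27)³·(1.2)²·(0.36)) = 2.9e-5
Q = 2.9e-5 < Keq = 1.5e-4, so the forward reaction proceeds.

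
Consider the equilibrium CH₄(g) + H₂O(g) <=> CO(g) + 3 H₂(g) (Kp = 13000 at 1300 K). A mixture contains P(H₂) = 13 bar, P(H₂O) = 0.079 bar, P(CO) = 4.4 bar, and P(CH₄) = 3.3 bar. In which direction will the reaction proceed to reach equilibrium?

toward reactants

Qp = P(CO)·P(H₂)³ / (P(CH₄)·P(H₂O)) = (4.4)·(13)³ / ((3.3)·(0.079)) = 37000
Qp = 37000 > Kp = 13000, so the reverse reaction proceeds.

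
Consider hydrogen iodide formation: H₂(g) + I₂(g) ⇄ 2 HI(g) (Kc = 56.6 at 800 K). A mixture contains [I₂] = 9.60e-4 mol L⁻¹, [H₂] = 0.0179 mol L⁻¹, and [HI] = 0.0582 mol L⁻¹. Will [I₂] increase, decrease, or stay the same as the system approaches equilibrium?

Qc = [HI]² / ([H₂]·[I₂]) = (0.0582)² / ((0.0179)·(9.60e-4)) = 197
Qc = 197 > Kc = 56.6: net reverse reaction.
I₂ is a reactant, so it increases.

increase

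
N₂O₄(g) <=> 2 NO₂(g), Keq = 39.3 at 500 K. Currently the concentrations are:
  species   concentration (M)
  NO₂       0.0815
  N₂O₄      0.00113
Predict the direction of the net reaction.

forward (toward products)

Q = [NO₂]² / [N₂O₄] = (0.0815)² / (0.00113) = 5.88
Q = 5.88 < Keq = 39.3, so the forward reaction proceeds.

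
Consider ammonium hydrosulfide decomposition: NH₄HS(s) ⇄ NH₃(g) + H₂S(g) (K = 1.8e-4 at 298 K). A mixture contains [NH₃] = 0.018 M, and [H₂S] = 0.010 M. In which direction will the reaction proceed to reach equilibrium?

no net change (already at equilibrium)

(NH₄HS is a pure solid — omitted from Q.)
Q = [NH₃]·[H₂S] = (0.018)·(0.010) = 1.8e-4
Q = 1.8e-4 = K, so the system is already at equilibrium.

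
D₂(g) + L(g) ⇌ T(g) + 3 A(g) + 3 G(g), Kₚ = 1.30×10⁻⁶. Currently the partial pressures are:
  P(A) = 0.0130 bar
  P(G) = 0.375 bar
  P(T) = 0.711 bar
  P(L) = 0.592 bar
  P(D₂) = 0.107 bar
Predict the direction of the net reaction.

Qₚ = P(T)·P(A)³·P(G)³ / (P(D₂)·P(L)) = (0.711)·(0.0130)³·(0.375)³ / ((0.107)·(0.592)) = 1.30×10⁻⁶
Qₚ = 1.30×10⁻⁶ = Kₚ, so the system is already at equilibrium.

no net change (already at equilibrium)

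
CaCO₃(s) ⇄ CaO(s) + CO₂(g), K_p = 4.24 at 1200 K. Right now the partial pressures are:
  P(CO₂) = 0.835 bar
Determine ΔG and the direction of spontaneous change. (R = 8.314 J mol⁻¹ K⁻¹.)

(CaCO₃, CaO are pure solids — omitted from Q_p.)
Q_p = P(CO₂) = 0.835
ΔG = RT ln(Q_p/K_p) = (8.314 J mol⁻¹ K⁻¹)(1200 K) × ln(0.835/4.24)
   = (9.977 kJ/mol)(-1.625) = -16.2 kJ/mol
ΔG < 0, so the forward reaction is spontaneous (proceeds forward).

ΔG = -16.2 kJ/mol; the forward reaction is spontaneous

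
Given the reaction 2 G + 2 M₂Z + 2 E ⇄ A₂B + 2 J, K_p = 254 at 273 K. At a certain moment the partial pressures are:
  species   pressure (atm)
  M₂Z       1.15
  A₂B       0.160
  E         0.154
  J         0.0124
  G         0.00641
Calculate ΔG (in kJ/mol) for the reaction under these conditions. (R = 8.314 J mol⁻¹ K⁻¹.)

Q_p = P(A₂B)·P(J)² / (P(G)²·P(M₂Z)²·P(E)²) = (0.160)·(0.0124)² / ((0.00641)²·(1.15)²·(0.154)²) = 19.1
ΔG = RT ln(Q_p/K_p) = (8.314 J mol⁻¹ K⁻¹)(273 K) × ln(19.1/254)
   = (2.270 kJ/mol)(-2.588) = -5.87 kJ/mol
ΔG < 0, so the forward reaction is spontaneous (proceeds forward).

ΔG = -5.87 kJ/mol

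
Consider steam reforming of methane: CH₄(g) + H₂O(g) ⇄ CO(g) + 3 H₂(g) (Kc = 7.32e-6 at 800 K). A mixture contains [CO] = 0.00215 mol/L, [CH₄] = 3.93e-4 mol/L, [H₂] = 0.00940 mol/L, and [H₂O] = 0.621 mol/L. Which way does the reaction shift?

Qc = [CO]·[H₂]³ / ([CH₄]·[H₂O]) = (0.00215)·(0.00940)³ / ((3.93e-4)·(0.621)) = 7.32e-6
Qc = 7.32e-6 = Kc, so the system is already at equilibrium.

at equilibrium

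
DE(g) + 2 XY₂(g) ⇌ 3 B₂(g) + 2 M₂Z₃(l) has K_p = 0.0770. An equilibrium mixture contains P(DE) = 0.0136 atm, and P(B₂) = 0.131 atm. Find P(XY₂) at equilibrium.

(M₂Z₃ is a pure liquid — omitted from K_p.)
At equilibrium, K_p = P(B₂)³ / (P(DE)·P(XY₂)²) = 0.0770.
(0.131)³ / ((0.0136)·(P(XY₂))²) = 0.0770
P(XY₂)² = 2.15 ⇒ P(XY₂) = 1.47 atm

P(XY₂) = 1.47 atm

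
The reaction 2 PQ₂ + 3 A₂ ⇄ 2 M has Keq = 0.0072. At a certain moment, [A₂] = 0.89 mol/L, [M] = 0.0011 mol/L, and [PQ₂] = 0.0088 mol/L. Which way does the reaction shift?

reverse (toward reactants)

Q = [M]² / ([PQ₂]²·[A₂]³) = (0.0011)² / ((0.0088)²·(0.89)³) = 0.022
Q = 0.022 > Keq = 0.0072, so the reverse reaction proceeds.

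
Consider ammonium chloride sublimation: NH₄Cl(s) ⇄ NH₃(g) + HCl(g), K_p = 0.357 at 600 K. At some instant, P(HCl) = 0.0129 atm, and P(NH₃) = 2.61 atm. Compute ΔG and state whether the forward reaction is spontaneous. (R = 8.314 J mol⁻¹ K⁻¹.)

ΔG = -11.8 kJ/mol; the forward reaction is spontaneous

(NH₄Cl is a pure solid — omitted from Q_p.)
Q_p = P(NH₃)·P(HCl) = (2.61)·(0.0129) = 0.0337
ΔG = RT ln(Q_p/K_p) = (8.314 J mol⁻¹ K⁻¹)(600 K) × ln(0.0337/0.357)
   = (4.988 kJ/mol)(-2.360) = -11.8 kJ/mol
ΔG < 0, so the forward reaction is spontaneous (proceeds forward).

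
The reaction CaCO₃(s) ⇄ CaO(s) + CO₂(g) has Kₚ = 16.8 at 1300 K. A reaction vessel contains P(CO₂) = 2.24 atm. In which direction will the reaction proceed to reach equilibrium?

(CaCO₃, CaO are pure solids — omitted from Qₚ.)
Qₚ = P(CO₂) = 2.24
Qₚ = 2.24 < Kₚ = 16.8, so the forward reaction proceeds.

toward products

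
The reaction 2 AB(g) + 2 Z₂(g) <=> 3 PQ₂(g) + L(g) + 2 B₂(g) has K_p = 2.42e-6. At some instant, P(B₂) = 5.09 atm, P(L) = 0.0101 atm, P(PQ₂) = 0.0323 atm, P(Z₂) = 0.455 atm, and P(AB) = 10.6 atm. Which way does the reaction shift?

toward products

Q_p = P(PQ₂)³·P(L)·P(B₂)² / (P(AB)²·P(Z₂)²) = (0.0323)³·(0.0101)·(5.09)² / ((10.6)²·(0.455)²) = 3.79e-7
Q_p = 3.79e-7 < K_p = 2.42e-6, so the forward reaction proceeds.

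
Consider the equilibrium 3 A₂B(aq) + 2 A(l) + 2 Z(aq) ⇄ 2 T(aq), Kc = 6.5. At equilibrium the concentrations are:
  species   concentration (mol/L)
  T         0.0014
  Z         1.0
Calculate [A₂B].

(A is a pure liquid — omitted from Kc.)
At equilibrium, Kc = [T]² / ([A₂B]³·[Z]²) = 6.5.
(0.0014)² / (([A₂B])³·(1.0)²) = 6.5
[A₂B]³ = 3.02×10⁻⁷ ⇒ [A₂B] = 0.0067 mol/L

[A₂B] = 0.0067 mol/L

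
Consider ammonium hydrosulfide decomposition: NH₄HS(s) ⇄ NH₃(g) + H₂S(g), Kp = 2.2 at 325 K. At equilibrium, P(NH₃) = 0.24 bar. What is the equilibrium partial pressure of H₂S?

(NH₄HS is a pure solid — omitted from Kp.)
At equilibrium, Kp = P(NH₃)·P(H₂S) = 2.2.
(0.24)·(P(H₂S)) = 2.2
P(H₂S) = 9.17 = 9.2 bar

P(H₂S) = 9.2 bar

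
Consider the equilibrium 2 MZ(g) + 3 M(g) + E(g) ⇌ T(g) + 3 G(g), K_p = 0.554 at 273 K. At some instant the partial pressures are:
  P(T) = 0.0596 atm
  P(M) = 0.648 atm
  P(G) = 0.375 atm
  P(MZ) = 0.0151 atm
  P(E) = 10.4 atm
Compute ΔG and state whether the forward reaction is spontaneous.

Q_p = P(T)·P(G)³ / (P(MZ)²·P(M)³·P(E)) = (0.0596)·(0.375)³ / ((0.0151)²·(0.648)³·(10.4)) = 4.87
ΔG = RT ln(Q_p/K_p) = (8.314 J mol⁻¹ K⁻¹)(273 K) × ln(4.87/0.554)
   = (2.270 kJ/mol)(2.174) = 4.93 kJ/mol
ΔG > 0, so the forward reaction is non-spontaneous (proceeds in reverse).

ΔG = 4.93 kJ/mol; the forward reaction is non-spontaneous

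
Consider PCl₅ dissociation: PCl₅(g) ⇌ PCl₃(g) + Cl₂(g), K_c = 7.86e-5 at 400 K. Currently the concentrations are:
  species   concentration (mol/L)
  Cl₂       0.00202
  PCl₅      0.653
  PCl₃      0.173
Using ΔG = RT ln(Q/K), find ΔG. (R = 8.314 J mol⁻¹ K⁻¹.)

ΔG = 6.38 kJ/mol

Q_c = [PCl₃]·[Cl₂] / [PCl₅] = (0.173)·(0.00202) / (0.653) = 5.35e-4
ΔG = RT ln(Q_c/K_c) = (8.314 J mol⁻¹ K⁻¹)(400 K) × ln(5.35e-4/7.86e-5)
   = (3.326 kJ/mol)(1.918) = 6.38 kJ/mol
ΔG > 0, so the forward reaction is non-spontaneous (proceeds in reverse).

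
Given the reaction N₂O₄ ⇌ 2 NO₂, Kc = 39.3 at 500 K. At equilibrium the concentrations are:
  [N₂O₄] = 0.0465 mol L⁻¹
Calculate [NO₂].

[NO₂] = 1.35 mol L⁻¹

At equilibrium, Kc = [NO₂]² / [N₂O₄] = 39.3.
([NO₂])² / (0.0465) = 39.3
[NO₂]² = 1.83 ⇒ [NO₂] = 1.35 mol L⁻¹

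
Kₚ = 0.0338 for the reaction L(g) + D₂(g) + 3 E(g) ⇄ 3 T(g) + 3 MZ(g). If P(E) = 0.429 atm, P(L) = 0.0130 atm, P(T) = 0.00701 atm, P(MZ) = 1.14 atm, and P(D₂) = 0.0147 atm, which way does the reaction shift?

at equilibrium

Qₚ = P(T)³·P(MZ)³ / (P(L)·P(D₂)·P(E)³) = (0.00701)³·(1.14)³ / ((0.0130)·(0.0147)·(0.429)³) = 0.0338
Qₚ = 0.0338 = Kₚ, so the system is already at equilibrium.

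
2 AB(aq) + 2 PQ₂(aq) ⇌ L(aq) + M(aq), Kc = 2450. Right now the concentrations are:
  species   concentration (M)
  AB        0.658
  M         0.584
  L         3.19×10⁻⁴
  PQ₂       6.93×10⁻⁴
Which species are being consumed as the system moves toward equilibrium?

Qc = [L]·[M] / ([AB]²·[PQ₂]²) = (3.19×10⁻⁴)·(0.584) / ((0.658)²·(6.93×10⁻⁴)²) = 896
Qc = 896 < Kc = 2450: net forward reaction.

AB, PQ₂ (reactants)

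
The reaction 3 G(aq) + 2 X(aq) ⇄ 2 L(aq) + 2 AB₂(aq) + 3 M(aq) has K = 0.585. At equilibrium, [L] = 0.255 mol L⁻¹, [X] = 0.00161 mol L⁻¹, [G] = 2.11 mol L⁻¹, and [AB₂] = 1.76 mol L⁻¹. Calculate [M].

[M] = 0.0414 mol L⁻¹

At equilibrium, K = [L]²·[AB₂]²·[M]³ / ([G]³·[X]²) = 0.585.
(0.255)²·(1.76)²·([M])³ / ((2.11)³·(0.00161)²) = 0.585
[M]³ = 7.07×10⁻⁵ ⇒ [M] = 0.0414 mol L⁻¹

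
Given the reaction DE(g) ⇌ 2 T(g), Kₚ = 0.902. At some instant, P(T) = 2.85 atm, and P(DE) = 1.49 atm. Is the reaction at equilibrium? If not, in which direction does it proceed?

toward reactants

Qₚ = P(T)² / P(DE) = (2.85)² / (1.49) = 5.45
Qₚ = 5.45 > Kₚ = 0.902, so the reverse reaction proceeds.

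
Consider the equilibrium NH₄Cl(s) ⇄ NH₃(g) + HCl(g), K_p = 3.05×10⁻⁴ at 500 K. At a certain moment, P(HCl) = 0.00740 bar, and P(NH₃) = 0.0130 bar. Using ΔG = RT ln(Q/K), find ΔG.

(NH₄Cl is a pure solid — omitted from Q_p.)
Q_p = P(NH₃)·P(HCl) = (0.0130)·(0.00740) = 9.62×10⁻⁵
ΔG = RT ln(Q_p/K_p) = (8.314 J mol⁻¹ K⁻¹)(500 K) × ln(9.62×10⁻⁵/3.05×10⁻⁴)
   = (4.157 kJ/mol)(-1.154) = -4.80 kJ/mol
ΔG < 0, so the forward reaction is spontaneous (proceeds forward).

ΔG = -4.80 kJ/mol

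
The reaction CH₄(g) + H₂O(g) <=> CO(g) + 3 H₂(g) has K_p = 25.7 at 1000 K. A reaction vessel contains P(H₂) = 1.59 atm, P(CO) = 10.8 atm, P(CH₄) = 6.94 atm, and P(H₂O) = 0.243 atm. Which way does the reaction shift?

Q_p = P(CO)·P(H₂)³ / (P(CH₄)·P(H₂O)) = (10.8)·(1.59)³ / ((6.94)·(0.243)) = 25.7
Q_p = 25.7 = K_p, so the system is already at equilibrium.

at equilibrium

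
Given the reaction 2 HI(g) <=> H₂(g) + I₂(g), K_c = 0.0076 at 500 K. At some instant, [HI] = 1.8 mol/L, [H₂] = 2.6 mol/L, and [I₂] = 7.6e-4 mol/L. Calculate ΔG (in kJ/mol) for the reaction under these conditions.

ΔG = -10.5 kJ/mol

Q_c = [H₂]·[I₂] / [HI]² = (2.6)·(7.6e-4) / (1.8)² = 6.10e-4
ΔG = RT ln(Q_c/K_c) = (8.314 J mol⁻¹ K⁻¹)(500 K) × ln(6.10e-4/0.0076)
   = (4.157 kJ/mol)(-2.522) = -10.5 kJ/mol
ΔG < 0, so the forward reaction is spontaneous (proceeds forward).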